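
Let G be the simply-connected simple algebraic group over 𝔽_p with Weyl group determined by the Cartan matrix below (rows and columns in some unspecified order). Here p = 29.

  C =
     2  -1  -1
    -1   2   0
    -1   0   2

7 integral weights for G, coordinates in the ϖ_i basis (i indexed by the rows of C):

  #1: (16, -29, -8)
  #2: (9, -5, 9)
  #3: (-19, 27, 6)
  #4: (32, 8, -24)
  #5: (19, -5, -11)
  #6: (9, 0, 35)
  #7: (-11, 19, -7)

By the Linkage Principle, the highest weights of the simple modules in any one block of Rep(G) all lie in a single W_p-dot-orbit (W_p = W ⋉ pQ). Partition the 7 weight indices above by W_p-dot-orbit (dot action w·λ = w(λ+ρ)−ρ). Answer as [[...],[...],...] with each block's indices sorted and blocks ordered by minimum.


C ↔ A_3 under row/col permutation; |W(A_3)| = 24.

W_29-reps of the 7 weights in Ā_29 (same 3-coord order as C):

  λ_1+ρ ↦ (7, 10, 11)
  λ_2+ρ ↦ (6, 4, 10)
  λ_3+ρ ↦ (7, 10, 11)
  λ_4+ρ ↦ (6, 4, 10)
  λ_5+ρ ↦ (6, 4, 10)
  λ_6+ρ ↦ (7, 10, 11)
  λ_7+ρ ↦ (6, 4, 10)

Grouping the 7 weights by Ā_29-representative: 2 linkage classes.

[[1, 3, 6], [2, 4, 5, 7]]


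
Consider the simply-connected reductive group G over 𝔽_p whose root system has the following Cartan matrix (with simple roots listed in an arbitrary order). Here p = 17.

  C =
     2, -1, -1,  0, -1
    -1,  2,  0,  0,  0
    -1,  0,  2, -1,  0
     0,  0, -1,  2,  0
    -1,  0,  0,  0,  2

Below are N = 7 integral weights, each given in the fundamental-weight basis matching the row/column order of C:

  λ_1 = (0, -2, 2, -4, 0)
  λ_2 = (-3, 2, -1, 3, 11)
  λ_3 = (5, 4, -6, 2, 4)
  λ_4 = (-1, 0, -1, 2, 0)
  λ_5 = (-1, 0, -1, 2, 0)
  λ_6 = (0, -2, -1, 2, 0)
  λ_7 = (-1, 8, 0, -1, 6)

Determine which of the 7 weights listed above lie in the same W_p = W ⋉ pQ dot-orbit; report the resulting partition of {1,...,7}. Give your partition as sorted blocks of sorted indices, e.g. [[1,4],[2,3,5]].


Root system D_5: the 5×5 matrix C matches after relabeling.

Alcove-folded reps (p=17, 7 weights, presented ϖ-order):

    1: (0, 1, 0, 3, 1)
    2: (0, 1, 2, 2, 10)
    3: (1, 5, 0, 2, 5)
    4: (0, 1, 0, 3, 1)
    5: (0, 1, 0, 3, 1)
    6: (0, 1, 0, 3, 1)
    7: (0, 9, 0, 0, 7)

Linkage partition of the 7 weights (4 classes, p=17):

[[1, 4, 5, 6], [2], [3], [7]]


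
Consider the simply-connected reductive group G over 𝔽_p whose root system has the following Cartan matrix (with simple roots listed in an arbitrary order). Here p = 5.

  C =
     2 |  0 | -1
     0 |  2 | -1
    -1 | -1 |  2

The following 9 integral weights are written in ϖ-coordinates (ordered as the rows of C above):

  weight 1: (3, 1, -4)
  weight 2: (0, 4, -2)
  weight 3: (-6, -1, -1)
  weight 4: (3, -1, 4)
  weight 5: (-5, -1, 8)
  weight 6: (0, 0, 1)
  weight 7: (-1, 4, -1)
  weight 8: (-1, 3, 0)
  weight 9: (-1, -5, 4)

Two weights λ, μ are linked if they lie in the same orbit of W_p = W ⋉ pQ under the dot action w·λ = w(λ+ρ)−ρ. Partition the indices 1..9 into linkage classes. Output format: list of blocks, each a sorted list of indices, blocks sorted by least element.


C ↔ A_3 under row/col permutation; |W(A_3)| = 24.

Ā_5 reps of the 9 weights (A_3, coords as presented):

    λ_1+ρ ↦ (1, 1, 2)
    λ_2+ρ ↦ (0, 4, 1)
    λ_3+ρ ↦ (0, 5, 0)
    λ_4+ρ ↦ (0, 4, 1)
    λ_5+ρ ↦ (0, 4, 1)
    λ_6+ρ ↦ (1, 1, 2)
    λ_7+ρ ↦ (0, 5, 0)
    λ_8+ρ ↦ (0, 4, 1)
    λ_9+ρ ↦ (0, 4, 1)

Partition of {1..9} into 3 W_5-dot-orbits:

[[1, 6], [2, 4, 5, 8, 9], [3, 7]]


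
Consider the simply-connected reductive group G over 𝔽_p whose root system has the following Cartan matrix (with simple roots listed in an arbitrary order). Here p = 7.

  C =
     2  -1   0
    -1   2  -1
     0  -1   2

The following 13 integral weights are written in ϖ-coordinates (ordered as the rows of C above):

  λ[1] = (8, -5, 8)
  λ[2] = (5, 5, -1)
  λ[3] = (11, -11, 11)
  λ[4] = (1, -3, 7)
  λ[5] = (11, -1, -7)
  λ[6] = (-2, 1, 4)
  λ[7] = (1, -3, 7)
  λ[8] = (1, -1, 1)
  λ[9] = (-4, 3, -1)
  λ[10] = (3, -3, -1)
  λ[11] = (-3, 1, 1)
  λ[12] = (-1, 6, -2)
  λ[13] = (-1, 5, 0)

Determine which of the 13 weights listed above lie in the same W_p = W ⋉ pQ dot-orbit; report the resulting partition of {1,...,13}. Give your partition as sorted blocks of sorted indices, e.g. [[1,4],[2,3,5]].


Dynkin diagram of C (from the 4 off-diagonal −1 entries): A_3.

Each λ_j+ρ reduced to Ā_7; 3-tuples below use C's row order:

  [1] (2, 0, 2)
  [2] (1, 1, 5)
  [3] (2, 0, 2)
  [4] (1, 1, 5)
  [5] (1, 1, 5)
  [6] (1, 1, 5)
  [7] (1, 1, 5)
  [8] (2, 0, 2)
  [9] (3, 1, 0)
  [10] (2, 0, 2)
  [11] (2, 0, 2)
  [12] (0, 6, 1)
  [13] (0, 6, 1)

Partition of {1..13} into 4 W_7-dot-orbits:

[[1, 3, 8, 10, 11], [2, 4, 5, 6, 7], [9], [12, 13]]


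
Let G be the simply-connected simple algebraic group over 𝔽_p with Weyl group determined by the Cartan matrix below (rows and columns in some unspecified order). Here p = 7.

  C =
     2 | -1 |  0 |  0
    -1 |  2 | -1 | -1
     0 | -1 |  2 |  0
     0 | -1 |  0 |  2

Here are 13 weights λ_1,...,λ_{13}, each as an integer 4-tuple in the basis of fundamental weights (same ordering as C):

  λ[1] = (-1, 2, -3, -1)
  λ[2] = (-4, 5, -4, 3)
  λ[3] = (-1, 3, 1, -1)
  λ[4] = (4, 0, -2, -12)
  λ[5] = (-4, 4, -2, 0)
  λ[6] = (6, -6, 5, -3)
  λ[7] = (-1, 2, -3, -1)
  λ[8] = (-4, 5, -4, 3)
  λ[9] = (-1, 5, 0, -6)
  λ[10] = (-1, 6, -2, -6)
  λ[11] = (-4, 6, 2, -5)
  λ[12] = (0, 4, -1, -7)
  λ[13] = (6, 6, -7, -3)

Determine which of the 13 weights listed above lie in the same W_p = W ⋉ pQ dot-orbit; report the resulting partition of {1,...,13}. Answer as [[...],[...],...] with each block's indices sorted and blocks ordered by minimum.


Root system D_4: the 4×4 matrix C matches after relabeling.

W_7-reps of the 13 weights in Ā_7 (same 4-coord order as C):

    λ_1 → (0, 1, 2, 0)
    λ_2 → (0, 3, 0, 1)
    λ_3 → (0, 1, 2, 0)
    λ_4 → (3, 1, 1, 1)
    λ_5 → (3, 1, 1, 1)
    λ_6 → (0, 0, 1, 5)
    λ_7 → (0, 1, 2, 0)
    λ_8 → (0, 3, 0, 1)
    λ_9 → (0, 0, 1, 5)
    λ_10 → (0, 0, 1, 5)
    λ_11 → (0, 3, 0, 1)
    λ_12 → (0, 0, 1, 5)
    λ_13 → (0, 0, 1, 5)

Grouping the 13 weights by Ā_7-representative: 4 linkage classes.

[[1, 3, 7], [2, 8, 11], [4, 5], [6, 9, 10, 12, 13]]


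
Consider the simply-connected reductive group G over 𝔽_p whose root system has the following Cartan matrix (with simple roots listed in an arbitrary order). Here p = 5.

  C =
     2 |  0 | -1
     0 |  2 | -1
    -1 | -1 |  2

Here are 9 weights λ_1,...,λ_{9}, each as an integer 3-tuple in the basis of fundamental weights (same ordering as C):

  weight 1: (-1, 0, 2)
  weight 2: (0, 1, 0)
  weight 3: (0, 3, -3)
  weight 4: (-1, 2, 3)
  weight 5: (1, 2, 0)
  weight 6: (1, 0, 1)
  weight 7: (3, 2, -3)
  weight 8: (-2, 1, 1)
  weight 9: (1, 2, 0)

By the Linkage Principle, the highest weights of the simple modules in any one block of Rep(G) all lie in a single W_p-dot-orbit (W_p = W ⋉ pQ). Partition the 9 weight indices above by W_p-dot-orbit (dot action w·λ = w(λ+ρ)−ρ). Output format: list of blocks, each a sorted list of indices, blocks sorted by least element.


C ↔ A_3 under row/col permutation; |W(A_3)| = 24.

W_5-reps of the 9 weights in Ā_5 (same 3-coord order as C):

  [1] (0, 1, 3) · [2] (1, 2, 1) · [3] (1, 2, 1) · [4] (2, 1, 2) · [5] (1, 2, 1) · [6] (2, 1, 2) · [7] (2, 1, 2) · [8] (1, 2, 1) · [9] (1, 2, 1)

Partition of {1..9} into 3 W_5-dot-orbits:

[[1], [2, 3, 5, 8, 9], [4, 6, 7]]


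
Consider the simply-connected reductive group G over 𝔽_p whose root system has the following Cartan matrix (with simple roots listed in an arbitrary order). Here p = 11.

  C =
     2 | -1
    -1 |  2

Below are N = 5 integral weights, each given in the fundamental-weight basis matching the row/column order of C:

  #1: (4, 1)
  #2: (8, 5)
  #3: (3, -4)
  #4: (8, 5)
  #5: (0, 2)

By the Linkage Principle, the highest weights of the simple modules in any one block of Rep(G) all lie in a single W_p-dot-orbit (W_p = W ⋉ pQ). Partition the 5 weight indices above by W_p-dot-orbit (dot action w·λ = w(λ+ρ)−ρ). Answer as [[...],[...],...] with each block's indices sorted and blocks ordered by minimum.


A_2 Cartan matrix, 2 simple roots permuted; ρ=(1,1).

Each λ_j+ρ reduced to Ā_11; 2-tuples below use C's row order:

  [1] (5, 2)
  [2] (5, 2)
  [3] (1, 3)
  [4] (5, 2)
  [5] (1, 3)

The 5 indices split into 2 linkage classes (same alcove rep ⇔ same W_11-dot-orbit):

[[1, 2, 4], [3, 5]]


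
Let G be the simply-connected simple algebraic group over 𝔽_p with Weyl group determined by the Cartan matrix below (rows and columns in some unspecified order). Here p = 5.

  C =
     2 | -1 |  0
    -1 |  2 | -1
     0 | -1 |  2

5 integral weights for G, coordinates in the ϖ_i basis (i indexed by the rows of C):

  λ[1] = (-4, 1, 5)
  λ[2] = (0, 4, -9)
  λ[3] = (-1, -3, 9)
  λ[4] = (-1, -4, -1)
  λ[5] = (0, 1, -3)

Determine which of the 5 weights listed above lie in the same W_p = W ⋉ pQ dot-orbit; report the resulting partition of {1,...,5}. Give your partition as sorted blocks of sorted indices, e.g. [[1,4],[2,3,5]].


C ↔ A_3 under row/col permutation; |W(A_3)| = 24.

Each λ_j+ρ reduced to Ā_5; 3-tuples below use C's row order:

  [1] (1, 0, 2) · [2] (1, 0, 2) · [3] (0, 3, 0) · [4] (0, 3, 0) · [5] (1, 0, 2)

These 5 weights hit 2 W_5-dot-orbits; sizes (3, 2):

[[1, 2, 5], [3, 4]]


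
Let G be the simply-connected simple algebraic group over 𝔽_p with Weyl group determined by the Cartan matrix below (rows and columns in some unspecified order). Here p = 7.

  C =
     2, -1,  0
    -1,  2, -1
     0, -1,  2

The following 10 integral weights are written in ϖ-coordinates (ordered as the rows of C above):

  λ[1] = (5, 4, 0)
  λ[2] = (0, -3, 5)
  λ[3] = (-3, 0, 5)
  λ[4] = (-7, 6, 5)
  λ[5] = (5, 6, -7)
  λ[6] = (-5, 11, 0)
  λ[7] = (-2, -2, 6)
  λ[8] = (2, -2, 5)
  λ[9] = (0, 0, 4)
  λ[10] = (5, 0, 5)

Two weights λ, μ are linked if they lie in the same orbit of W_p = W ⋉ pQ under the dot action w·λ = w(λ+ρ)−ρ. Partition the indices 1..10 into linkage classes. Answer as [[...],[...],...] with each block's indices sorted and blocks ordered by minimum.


Root system A_3: the 3×3 matrix C matches after relabeling.

Ā_7 reps of the 10 weights (A_3, coords as presented):

  1: (1, 1, 4)
  2: (1, 1, 4)
  3: (1, 1, 5)
  4: (0, 1, 0)
  5: (0, 1, 0)
  6: (1, 1, 4)
  7: (1, 1, 5)
  8: (1, 1, 4)
  9: (1, 1, 5)
  10: (0, 1, 0)

Linkage partition of the 10 weights (3 classes, p=7):

[[1, 2, 6, 8], [3, 7, 9], [4, 5, 10]]


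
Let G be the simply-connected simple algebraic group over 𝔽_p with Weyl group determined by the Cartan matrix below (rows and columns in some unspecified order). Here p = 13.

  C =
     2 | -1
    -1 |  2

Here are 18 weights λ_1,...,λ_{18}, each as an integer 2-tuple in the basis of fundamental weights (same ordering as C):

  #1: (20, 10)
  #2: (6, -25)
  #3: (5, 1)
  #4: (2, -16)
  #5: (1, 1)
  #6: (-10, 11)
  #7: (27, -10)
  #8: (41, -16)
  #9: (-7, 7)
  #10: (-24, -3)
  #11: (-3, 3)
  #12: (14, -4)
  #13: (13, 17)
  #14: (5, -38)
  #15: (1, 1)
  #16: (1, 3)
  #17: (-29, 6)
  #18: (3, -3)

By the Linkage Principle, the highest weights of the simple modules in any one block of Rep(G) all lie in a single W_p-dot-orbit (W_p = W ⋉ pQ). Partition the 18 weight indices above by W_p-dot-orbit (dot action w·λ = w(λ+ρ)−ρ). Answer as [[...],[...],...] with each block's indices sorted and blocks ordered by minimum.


Root system A_2: the 2×2 matrix C matches after relabeling.

Ā_13 reps of the 18 weights (A_2, coords as presented):

  1: (6, 2)
  2: (2, 4)
  3: (6, 2)
  4: (10, 1)
  5: (2, 2)
  6: (9, 3)
  7: (2, 4)
  8: (10, 1)
  9: (6, 2)
  10: (10, 1)
  11: (2, 2)
  12: (10, 1)
  13: (1, 5)
  14: (6, 2)
  15: (2, 2)
  16: (2, 4)
  17: (6, 2)
  18: (2, 2)

Grouping the 18 weights by Ā_13-representative: 6 linkage classes.

[[1, 3, 9, 14, 17], [2, 7, 16], [4, 8, 10, 12], [5, 11, 15, 18], [6], [13]]


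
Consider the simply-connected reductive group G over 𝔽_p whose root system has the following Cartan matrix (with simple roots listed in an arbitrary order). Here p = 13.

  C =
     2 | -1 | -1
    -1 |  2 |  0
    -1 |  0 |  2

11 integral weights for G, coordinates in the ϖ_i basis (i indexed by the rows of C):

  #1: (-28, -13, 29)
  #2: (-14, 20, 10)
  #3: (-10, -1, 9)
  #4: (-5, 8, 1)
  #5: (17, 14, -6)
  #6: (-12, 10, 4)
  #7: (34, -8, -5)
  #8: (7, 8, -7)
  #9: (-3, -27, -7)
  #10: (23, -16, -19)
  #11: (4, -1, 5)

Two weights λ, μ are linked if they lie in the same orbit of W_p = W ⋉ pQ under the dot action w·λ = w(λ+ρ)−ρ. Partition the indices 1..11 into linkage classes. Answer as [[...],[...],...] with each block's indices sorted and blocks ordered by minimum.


Type A_3, rank 3, |W|=24; reorder rows/cols to standard.

Folding the 11 weights λ_j+ρ into Ā_13 (reps in the given 3-coord order):

  [1] (0, 9, 1);  [2] (5, 0, 6);  [3] (0, 9, 1);  [4] (2, 5, 2);  [5] (5, 0, 6);  [6] (5, 0, 6);  [7] (2, 5, 2);  [8] (2, 5, 2);  [9] (5, 0, 6);  [10] (2, 5, 2);  [11] (5, 0, 6)

The 11 indices split into 3 linkage classes (same alcove rep ⇔ same W_13-dot-orbit):

[[1, 3], [2, 5, 6, 9, 11], [4, 7, 8, 10]]


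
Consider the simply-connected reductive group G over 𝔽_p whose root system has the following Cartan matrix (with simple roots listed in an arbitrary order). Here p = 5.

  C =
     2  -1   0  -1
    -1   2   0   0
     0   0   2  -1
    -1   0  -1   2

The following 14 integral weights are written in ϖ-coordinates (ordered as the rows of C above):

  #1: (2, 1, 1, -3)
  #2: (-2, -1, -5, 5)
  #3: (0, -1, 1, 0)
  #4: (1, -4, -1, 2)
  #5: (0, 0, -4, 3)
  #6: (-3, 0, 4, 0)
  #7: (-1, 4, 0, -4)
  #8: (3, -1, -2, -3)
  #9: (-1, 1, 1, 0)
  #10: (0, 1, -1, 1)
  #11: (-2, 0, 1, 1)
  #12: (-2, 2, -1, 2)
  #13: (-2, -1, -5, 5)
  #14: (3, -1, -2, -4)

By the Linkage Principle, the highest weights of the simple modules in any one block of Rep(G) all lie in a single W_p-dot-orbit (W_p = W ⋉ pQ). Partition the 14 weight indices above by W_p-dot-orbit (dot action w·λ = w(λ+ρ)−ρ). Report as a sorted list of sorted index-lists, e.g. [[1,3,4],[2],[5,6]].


C ↔ A_4 under row/col permutation; |W(A_4)| = 120.

Folding the 14 weights λ_j+ρ into Ā_5 (reps in the given 4-coord order):

  λ_1+ρ ↦ (1, 2, 0, 2) · λ_2+ρ ↦ (0, 0, 3, 1) · λ_3+ρ ↦ (1, 0, 2, 1) · λ_4+ρ ↦ (1, 2, 0, 2) · λ_5+ρ ↦ (1, 0, 2, 1) · λ_6+ρ ↦ (0, 0, 3, 1) · λ_7+ρ ↦ (1, 2, 0, 2) · λ_8+ρ ↦ (1, 0, 2, 1) · λ_9+ρ ↦ (0, 2, 2, 1) · λ_10+ρ ↦ (1, 2, 0, 2) · λ_11+ρ ↦ (1, 0, 2, 1) · λ_12+ρ ↦ (1, 2, 0, 2) · λ_13+ρ ↦ (0, 0, 3, 1) · λ_14+ρ ↦ (0, 0, 3, 1)

4 distinct reps among the 14 weights ⇒ 4 W_5-linkage classes:

[[1, 4, 7, 10, 12], [2, 6, 13, 14], [3, 5, 8, 11], [9]]


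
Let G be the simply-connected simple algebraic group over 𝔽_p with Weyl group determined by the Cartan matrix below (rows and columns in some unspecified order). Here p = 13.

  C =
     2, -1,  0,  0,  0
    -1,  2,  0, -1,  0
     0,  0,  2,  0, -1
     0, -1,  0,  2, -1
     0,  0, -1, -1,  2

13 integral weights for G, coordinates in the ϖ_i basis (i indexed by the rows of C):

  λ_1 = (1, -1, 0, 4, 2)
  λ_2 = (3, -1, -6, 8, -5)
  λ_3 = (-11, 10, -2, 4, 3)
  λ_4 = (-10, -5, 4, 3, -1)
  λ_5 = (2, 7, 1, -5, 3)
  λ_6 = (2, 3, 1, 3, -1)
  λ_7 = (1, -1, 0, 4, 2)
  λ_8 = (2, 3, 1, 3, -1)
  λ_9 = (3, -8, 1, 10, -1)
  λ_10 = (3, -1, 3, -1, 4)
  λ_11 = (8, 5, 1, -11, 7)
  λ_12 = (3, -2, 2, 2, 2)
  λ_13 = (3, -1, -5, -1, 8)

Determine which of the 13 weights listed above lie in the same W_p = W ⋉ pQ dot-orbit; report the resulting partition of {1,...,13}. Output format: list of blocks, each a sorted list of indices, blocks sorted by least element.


Dynkin diagram of C (from the 8 off-diagonal −1 entries): A_5.

Each λ_j+ρ reduced to Ā_13; 5-tuples below use C's row order:

  λ_1 → (2, 0, 1, 5, 3)
  λ_2 → (4, 0, 4, 0, 5)
  λ_3 → (3, 1, 3, 2, 3)
  λ_4 → (4, 0, 4, 0, 5)
  λ_5 → (3, 4, 2, 4, 0)
  λ_6 → (3, 4, 2, 4, 0)
  λ_7 → (2, 0, 1, 5, 3)
  λ_8 → (3, 4, 2, 4, 0)
  λ_9 → (3, 4, 2, 4, 0)
  λ_10 → (4, 0, 4, 0, 5)
  λ_11 → (3, 4, 2, 4, 0)
  λ_12 → (3, 1, 3, 2, 3)
  λ_13 → (4, 0, 4, 0, 5)

Partition of {1..13} into 4 W_13-dot-orbits:

[[1, 7], [2, 4, 10, 13], [3, 12], [5, 6, 8, 9, 11]]


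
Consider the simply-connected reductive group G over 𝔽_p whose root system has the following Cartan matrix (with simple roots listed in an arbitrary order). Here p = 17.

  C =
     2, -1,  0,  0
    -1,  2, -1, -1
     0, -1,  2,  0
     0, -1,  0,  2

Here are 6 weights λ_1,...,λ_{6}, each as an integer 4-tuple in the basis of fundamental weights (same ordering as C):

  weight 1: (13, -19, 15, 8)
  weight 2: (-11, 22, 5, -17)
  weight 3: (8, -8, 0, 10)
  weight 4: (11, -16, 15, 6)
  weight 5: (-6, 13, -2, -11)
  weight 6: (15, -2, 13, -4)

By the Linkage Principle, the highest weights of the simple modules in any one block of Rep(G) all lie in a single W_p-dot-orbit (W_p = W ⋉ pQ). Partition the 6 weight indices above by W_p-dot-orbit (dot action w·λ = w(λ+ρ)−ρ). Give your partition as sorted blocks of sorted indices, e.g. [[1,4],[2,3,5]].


Type D_4, rank 4, |W|=192; reorder rows/cols to standard.

W_17-reps of the 6 weights in Ā_17 (same 4-coord order as C):

    [1] (3, 1, 1, 8)
    [2] (2, 1, 6, 4)
    [3] (2, 1, 6, 4)
    [4] (3, 1, 1, 8)
    [5] (3, 1, 1, 8)
    [6] (3, 1, 1, 8)

Linkage partition of the 6 weights (2 classes, p=17):

[[1, 4, 5, 6], [2, 3]]


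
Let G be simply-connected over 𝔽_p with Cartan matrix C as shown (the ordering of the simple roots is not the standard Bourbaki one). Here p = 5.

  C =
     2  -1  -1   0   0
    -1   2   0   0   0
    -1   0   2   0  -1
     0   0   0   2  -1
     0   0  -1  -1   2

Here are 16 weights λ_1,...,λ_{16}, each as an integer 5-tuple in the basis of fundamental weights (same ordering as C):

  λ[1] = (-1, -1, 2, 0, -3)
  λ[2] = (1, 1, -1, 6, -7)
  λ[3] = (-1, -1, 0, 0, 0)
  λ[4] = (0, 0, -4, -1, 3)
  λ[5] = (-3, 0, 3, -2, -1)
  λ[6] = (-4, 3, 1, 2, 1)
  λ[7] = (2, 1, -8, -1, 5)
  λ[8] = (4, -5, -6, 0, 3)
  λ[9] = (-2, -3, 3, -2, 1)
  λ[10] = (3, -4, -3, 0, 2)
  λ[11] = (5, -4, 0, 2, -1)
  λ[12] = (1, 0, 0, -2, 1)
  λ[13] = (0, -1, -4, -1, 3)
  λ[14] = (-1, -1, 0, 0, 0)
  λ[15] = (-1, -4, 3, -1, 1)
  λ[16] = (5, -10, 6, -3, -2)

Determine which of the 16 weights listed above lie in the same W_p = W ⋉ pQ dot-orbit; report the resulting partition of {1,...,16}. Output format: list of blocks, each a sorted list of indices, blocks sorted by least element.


Cartan matrix: type A_5 (|W|=720); un-permuting the 5 rows.

λ_j+ρ reflected into Ā_5 (⟨·,θ^∨⟩≤5); 5-tuples as given:

  [1] (0, 0, 1, 1, 1) · [2] (2, 0, 1, 0, 1) · [3] (0, 0, 1, 1, 1) · [4] (1, 1, 1, 0, 1) · [5] (1, 1, 1, 0, 1) · [6] (0, 2, 1, 0, 1) · [7] (2, 0, 1, 0, 1) · [8] (4, 0, 0, 0, 1) · [9] (2, 0, 1, 0, 1) · [10] (1, 1, 1, 0, 1) · [11] (0, 2, 1, 0, 1) · [12] (2, 0, 1, 0, 1) · [13] (0, 2, 1, 0, 1) · [14] (0, 0, 1, 1, 1) · [15] (2, 0, 1, 0, 1) · [16] (1, 1, 1, 0, 1)

5 distinct reps among the 16 weights ⇒ 5 W_5-linkage classes:

[[1, 3, 14], [2, 7, 9, 12, 15], [4, 5, 10, 16], [6, 11, 13], [8]]


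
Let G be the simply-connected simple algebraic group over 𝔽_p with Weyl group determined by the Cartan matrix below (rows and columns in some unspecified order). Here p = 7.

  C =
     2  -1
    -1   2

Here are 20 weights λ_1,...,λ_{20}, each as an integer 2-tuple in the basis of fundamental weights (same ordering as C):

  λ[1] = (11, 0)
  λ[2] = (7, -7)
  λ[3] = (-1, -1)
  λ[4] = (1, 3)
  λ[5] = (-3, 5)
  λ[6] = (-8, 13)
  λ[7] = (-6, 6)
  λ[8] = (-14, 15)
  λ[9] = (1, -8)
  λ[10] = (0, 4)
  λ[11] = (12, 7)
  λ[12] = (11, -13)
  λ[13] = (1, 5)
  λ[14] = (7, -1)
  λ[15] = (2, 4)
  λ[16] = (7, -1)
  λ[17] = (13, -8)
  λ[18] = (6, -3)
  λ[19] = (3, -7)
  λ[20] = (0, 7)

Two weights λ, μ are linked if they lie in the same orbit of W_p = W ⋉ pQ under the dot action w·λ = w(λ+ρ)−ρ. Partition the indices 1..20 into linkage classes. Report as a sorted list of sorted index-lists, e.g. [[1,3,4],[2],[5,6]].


Dynkin diagram of C (from the 2 off-diagonal −1 entries): A_2.

Folding the 20 weights λ_j+ρ into Ā_7 (reps in the given 2-coord order):

  1: (1, 5) · 2: (1, 5) · 3: (0, 0) · 4: (2, 4) · 5: (2, 4) · 6: (0, 0) · 7: (5, 2) · 8: (2, 4) · 9: (5, 2) · 10: (1, 5) · 11: (6, 1) · 12: (5, 2) · 13: (1, 5) · 14: (6, 1) · 15: (2, 4) · 16: (6, 1) · 17: (0, 0) · 18: (5, 2) · 19: (2, 4) · 20: (1, 5)

Partition of {1..20} into 5 W_7-dot-orbits:

[[1, 2, 10, 13, 20], [3, 6, 17], [4, 5, 8, 15, 19], [7, 9, 12, 18], [11, 14, 16]]


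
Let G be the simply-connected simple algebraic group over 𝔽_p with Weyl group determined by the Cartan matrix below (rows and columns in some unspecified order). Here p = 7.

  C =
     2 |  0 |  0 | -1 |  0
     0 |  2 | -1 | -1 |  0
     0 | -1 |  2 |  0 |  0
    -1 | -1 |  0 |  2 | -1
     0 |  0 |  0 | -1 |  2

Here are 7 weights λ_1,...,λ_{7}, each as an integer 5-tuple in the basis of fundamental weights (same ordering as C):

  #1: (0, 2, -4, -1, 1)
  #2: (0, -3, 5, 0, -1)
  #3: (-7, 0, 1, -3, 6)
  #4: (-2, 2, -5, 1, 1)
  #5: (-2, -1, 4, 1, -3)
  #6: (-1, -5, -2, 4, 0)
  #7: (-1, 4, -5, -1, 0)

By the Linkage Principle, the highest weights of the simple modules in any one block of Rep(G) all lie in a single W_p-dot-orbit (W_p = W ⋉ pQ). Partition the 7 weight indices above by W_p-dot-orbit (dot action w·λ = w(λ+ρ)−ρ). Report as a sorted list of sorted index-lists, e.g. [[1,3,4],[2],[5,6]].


C ↔ D_5 under row/col permutation; |W(D_5)| = 1920.

Ā_7 reps of the 7 weights (D_5, coords as presented):

  1: (1, 0, 3, 0, 2)
  2: (0, 1, 4, 0, 1)
  3: (0, 1, 4, 0, 1)
  4: (1, 0, 3, 0, 2)
  5: (0, 1, 4, 0, 1)
  6: (0, 1, 4, 0, 1)
  7: (0, 1, 4, 0, 1)

Grouping the 7 weights by Ā_7-representative: 2 linkage classes.

[[1, 4], [2, 3, 5, 6, 7]]


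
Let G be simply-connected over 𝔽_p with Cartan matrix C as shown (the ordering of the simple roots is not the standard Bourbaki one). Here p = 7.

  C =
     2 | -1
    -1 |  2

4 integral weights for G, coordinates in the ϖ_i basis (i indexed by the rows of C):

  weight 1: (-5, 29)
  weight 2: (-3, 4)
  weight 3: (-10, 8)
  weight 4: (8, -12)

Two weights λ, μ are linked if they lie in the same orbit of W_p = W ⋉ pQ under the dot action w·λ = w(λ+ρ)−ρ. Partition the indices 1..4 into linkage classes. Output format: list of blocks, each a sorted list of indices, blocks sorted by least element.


Type A_2, rank 2, |W|=6; reorder rows/cols to standard.

Alcove-folded reps (p=7, 4 weights, presented ϖ-order):

    λ_1 → (2, 3)
    λ_2 → (2, 3)
    λ_3 → (5, 2)
    λ_4 → (2, 3)

These 4 weights hit 2 W_7-dot-orbits; sizes (3, 1):

[[1, 2, 4], [3]]


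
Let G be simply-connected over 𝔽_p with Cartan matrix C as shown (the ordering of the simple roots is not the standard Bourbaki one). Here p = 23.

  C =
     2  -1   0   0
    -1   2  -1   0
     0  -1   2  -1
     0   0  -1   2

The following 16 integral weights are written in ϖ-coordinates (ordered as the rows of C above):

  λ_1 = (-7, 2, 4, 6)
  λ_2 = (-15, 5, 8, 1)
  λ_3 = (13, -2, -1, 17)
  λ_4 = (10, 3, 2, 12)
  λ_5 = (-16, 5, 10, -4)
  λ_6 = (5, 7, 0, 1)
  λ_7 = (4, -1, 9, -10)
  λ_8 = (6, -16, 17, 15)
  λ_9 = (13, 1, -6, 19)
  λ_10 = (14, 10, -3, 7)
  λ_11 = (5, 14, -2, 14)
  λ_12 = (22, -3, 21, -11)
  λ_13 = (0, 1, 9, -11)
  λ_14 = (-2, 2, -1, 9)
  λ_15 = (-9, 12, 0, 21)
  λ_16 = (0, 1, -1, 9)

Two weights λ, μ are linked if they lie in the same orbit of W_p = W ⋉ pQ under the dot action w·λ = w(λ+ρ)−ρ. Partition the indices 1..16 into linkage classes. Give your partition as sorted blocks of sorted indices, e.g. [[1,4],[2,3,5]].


Cartan matrix: type A_4 (|W|=120); un-permuting the 4 rows.

Ā_23 reps of the 16 weights (A_4, coords as presented):

  λ_1 → (3, 3, 2, 7);  λ_2 → (6, 8, 1, 2);  λ_3 → (5, 0, 1, 9);  λ_4 → (3, 4, 3, 5);  λ_5 → (6, 8, 1, 2);  λ_6 → (6, 8, 1, 2);  λ_7 → (5, 0, 1, 9);  λ_8 → (3, 4, 3, 5);  λ_9 → (3, 3, 2, 7);  λ_10 → (6, 8, 1, 2);  λ_11 → (6, 8, 1, 2);  λ_12 → (1, 2, 0, 10);  λ_13 → (1, 2, 0, 10);  λ_14 → (1, 2, 0, 10);  λ_15 → (5, 0, 1, 9);  λ_16 → (1, 2, 0, 10)

Linkage partition of the 16 weights (5 classes, p=23):

[[1, 9], [2, 5, 6, 10, 11], [3, 7, 15], [4, 8], [12, 13, 14, 16]]


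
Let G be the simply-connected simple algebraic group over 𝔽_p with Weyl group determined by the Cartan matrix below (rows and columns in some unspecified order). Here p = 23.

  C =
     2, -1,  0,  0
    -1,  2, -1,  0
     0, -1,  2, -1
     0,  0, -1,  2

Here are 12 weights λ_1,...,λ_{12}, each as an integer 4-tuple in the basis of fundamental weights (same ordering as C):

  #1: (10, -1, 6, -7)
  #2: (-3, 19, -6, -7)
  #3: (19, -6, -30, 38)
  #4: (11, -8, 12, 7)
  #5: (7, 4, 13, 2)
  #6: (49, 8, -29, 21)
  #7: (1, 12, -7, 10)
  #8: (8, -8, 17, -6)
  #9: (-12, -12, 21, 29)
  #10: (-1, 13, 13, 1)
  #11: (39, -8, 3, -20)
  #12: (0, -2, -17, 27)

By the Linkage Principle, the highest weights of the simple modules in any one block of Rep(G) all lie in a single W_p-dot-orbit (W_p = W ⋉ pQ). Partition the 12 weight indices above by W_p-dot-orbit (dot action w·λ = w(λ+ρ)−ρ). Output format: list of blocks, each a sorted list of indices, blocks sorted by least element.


Cartan matrix: type A_4 (|W|=120); un-permuting the 4 rows.

Each λ_j+ρ reduced to Ā_23; 4-tuples below use C's row order:

  λ_1+ρ ↦ (11, 0, 1, 6) · λ_2+ρ ↦ (2, 7, 6, 5) · λ_3+ρ ↦ (2, 7, 6, 5) · λ_4+ρ ↦ (2, 7, 6, 5) · λ_5+ρ ↦ (1, 5, 10, 4) · λ_6+ρ ↦ (1, 5, 10, 4) · λ_7+ρ ↦ (2, 7, 6, 5) · λ_8+ρ ↦ (2, 7, 6, 5) · λ_9+ρ ↦ (11, 0, 1, 6) · λ_10+ρ ↦ (2, 7, 9, 0) · λ_11+ρ ↦ (1, 5, 10, 4) · λ_12+ρ ↦ (11, 0, 1, 6)

These 12 weights hit 4 W_23-dot-orbits; sizes (3, 5, 3, 1):

[[1, 9, 12], [2, 3, 4, 7, 8], [5, 6, 11], [10]]


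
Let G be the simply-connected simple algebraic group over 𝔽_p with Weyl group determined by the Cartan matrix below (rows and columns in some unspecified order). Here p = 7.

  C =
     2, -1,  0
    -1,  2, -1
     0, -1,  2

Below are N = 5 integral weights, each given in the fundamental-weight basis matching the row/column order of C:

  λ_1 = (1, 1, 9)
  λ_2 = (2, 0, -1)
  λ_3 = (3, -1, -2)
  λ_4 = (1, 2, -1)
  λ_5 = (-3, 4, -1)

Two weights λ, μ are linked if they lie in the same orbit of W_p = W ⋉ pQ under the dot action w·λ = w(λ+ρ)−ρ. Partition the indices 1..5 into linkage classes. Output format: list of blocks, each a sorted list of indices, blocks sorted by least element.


Cartan matrix: type A_3 (|W|=24); un-permuting the 3 rows.

Each λ_j+ρ reduced to Ā_7; 3-tuples below use C's row order:

  1: (2, 3, 0) · 2: (3, 1, 0) · 3: (3, 1, 0) · 4: (2, 3, 0) · 5: (2, 3, 0)

Partition of {1..5} into 2 W_7-dot-orbits:

[[1, 4, 5], [2, 3]]


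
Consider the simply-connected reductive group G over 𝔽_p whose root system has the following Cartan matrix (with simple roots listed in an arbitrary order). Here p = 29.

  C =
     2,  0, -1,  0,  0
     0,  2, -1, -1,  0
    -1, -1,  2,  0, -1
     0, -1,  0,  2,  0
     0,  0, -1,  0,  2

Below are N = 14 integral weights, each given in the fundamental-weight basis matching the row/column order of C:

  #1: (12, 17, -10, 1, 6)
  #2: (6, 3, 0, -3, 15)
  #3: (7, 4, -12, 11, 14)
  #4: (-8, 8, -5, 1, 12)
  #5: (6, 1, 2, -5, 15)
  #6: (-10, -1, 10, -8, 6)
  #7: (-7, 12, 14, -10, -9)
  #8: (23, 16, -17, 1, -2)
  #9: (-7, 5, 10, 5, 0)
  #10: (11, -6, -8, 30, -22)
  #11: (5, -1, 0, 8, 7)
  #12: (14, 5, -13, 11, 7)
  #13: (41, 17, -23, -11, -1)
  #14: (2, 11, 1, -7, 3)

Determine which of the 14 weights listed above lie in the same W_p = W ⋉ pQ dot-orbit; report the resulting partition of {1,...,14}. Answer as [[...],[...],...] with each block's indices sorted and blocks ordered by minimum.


D_5 Cartan matrix, 5 simple roots permuted; ρ=(1,1,1,1,1).

Ā_29 reps of the 14 weights (D_5, coords as presented):

    λ_1+ρ ↦ (4, 2, 5, 0, 2)
    λ_2+ρ ↦ (7, 0, 1, 2, 16)
    λ_3+ρ ↦ (3, 6, 2, 6, 4)
    λ_4+ρ ↦ (4, 2, 5, 0, 2)
    λ_5+ρ ↦ (7, 0, 1, 2, 16)
    λ_6+ρ ↦ (4, 2, 5, 0, 2)
    λ_7+ρ ↦ (6, 0, 1, 9, 8)
    λ_8+ρ ↦ (7, 0, 1, 2, 16)
    λ_9+ρ ↦ (6, 0, 5, 6, 1)
    λ_10+ρ ↦ (7, 0, 1, 2, 16)
    λ_11+ρ ↦ (6, 0, 1, 9, 8)
    λ_12+ρ ↦ (3, 6, 2, 6, 4)
    λ_13+ρ ↦ (6, 0, 1, 9, 8)
    λ_14+ρ ↦ (3, 6, 2, 6, 4)

The 14 indices split into 5 linkage classes (same alcove rep ⇔ same W_29-dot-orbit):

[[1, 4, 6], [2, 5, 8, 10], [3, 12, 14], [7, 11, 13], [9]]


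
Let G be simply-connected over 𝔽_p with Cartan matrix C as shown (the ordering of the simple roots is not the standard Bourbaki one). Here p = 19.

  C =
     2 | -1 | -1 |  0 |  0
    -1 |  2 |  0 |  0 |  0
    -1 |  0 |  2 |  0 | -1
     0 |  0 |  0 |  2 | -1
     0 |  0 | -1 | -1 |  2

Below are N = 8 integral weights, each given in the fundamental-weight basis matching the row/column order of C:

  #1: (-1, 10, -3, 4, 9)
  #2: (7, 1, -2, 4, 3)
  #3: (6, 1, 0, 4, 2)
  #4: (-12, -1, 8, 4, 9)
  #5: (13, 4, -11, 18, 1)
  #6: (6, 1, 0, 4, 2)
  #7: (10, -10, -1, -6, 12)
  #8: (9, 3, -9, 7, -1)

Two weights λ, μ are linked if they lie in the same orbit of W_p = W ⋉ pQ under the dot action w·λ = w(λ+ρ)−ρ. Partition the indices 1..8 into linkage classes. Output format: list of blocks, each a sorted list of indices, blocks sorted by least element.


Cartan matrix: type A_5 (|W|=720); un-permuting the 5 rows.

Each λ_j+ρ reduced to Ā_19; 5-tuples below use C's row order:

    [1] (2, 4, 0, 0, 8)
    [2] (7, 2, 1, 5, 3)
    [3] (7, 2, 1, 5, 3)
    [4] (2, 4, 0, 0, 8)
    [5] (2, 4, 0, 0, 8)
    [6] (7, 2, 1, 5, 3)
    [7] (2, 4, 0, 0, 8)
    [8] (2, 4, 0, 0, 8)

Partition of {1..8} into 2 W_19-dot-orbits:

[[1, 4, 5, 7, 8], [2, 3, 6]]


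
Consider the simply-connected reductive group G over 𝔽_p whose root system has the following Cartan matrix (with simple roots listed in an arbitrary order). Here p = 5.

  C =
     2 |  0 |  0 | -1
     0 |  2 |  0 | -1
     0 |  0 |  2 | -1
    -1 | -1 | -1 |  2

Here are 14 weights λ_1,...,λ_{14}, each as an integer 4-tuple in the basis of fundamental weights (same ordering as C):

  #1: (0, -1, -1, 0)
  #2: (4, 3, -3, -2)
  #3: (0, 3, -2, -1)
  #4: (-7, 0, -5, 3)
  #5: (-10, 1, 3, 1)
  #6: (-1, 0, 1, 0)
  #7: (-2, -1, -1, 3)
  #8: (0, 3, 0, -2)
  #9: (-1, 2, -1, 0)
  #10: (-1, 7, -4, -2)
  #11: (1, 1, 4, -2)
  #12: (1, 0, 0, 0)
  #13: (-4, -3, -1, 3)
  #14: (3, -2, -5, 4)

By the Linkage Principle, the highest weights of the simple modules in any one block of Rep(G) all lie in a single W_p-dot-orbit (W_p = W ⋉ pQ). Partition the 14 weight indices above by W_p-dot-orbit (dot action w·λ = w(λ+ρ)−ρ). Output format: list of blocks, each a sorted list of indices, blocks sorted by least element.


Cartan matrix: type D_4 (|W|=192); un-permuting the 4 rows.

W_5-reps of the 14 weights in Ā_5 (same 4-coord order as C):

  [1] (1, 0, 0, 1) · [2] (1, 0, 0, 1) · [3] (0, 3, 0, 1) · [4] (0, 3, 0, 1) · [5] (2, 1, 1, 0) · [6] (0, 1, 2, 1) · [7] (1, 0, 0, 1) · [8] (0, 3, 0, 1) · [9] (0, 3, 0, 1) · [10] (1, 1, 2, 0) · [11] (1, 1, 2, 0) · [12] (2, 1, 1, 0) · [13] (2, 1, 1, 0) · [14] (0, 3, 0, 1)

Partition of {1..14} into 5 W_5-dot-orbits:

[[1, 2, 7], [3, 4, 8, 9, 14], [5, 12, 13], [6], [10, 11]]


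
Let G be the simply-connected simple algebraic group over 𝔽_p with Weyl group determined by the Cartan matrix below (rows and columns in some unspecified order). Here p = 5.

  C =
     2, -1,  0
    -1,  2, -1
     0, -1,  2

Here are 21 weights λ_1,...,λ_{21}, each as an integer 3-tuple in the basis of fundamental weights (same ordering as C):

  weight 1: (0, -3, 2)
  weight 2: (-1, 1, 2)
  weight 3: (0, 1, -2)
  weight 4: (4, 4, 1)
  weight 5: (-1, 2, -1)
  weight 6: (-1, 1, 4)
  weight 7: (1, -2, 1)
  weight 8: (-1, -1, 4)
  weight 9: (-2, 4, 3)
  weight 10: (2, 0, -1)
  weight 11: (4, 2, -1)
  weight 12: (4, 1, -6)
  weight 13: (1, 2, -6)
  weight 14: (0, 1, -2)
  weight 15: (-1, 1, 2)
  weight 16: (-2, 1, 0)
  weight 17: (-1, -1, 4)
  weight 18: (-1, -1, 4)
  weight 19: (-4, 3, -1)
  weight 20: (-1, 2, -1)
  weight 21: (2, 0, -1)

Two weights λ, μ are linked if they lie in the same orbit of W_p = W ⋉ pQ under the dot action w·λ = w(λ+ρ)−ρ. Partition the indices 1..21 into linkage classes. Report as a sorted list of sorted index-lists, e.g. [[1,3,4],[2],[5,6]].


A_3 Cartan matrix, 3 simple roots permuted; ρ=(1,1,1).

Alcove-folded reps (p=5, 21 weights, presented ϖ-order):

  λ_1 → (1, 1, 1) · λ_2 → (0, 2, 3) · λ_3 → (1, 1, 1) · λ_4 → (0, 2, 3) · λ_5 → (0, 3, 0) · λ_6 → (2, 0, 3) · λ_7 → (1, 1, 1) · λ_8 → (0, 0, 5) · λ_9 → (3, 1, 0) · λ_10 → (3, 1, 0) · λ_11 → (2, 0, 3) · λ_12 → (0, 3, 0) · λ_13 → (0, 2, 3) · λ_14 → (1, 1, 1) · λ_15 → (0, 2, 3) · λ_16 → (1, 1, 1) · λ_17 → (0, 0, 5) · λ_18 → (0, 0, 5) · λ_19 → (3, 1, 0) · λ_20 → (0, 3, 0) · λ_21 → (3, 1, 0)

Linkage partition of the 21 weights (6 classes, p=5):

[[1, 3, 7, 14, 16], [2, 4, 13, 15], [5, 12, 20], [6, 11], [8, 17, 18], [9, 10, 19, 21]]


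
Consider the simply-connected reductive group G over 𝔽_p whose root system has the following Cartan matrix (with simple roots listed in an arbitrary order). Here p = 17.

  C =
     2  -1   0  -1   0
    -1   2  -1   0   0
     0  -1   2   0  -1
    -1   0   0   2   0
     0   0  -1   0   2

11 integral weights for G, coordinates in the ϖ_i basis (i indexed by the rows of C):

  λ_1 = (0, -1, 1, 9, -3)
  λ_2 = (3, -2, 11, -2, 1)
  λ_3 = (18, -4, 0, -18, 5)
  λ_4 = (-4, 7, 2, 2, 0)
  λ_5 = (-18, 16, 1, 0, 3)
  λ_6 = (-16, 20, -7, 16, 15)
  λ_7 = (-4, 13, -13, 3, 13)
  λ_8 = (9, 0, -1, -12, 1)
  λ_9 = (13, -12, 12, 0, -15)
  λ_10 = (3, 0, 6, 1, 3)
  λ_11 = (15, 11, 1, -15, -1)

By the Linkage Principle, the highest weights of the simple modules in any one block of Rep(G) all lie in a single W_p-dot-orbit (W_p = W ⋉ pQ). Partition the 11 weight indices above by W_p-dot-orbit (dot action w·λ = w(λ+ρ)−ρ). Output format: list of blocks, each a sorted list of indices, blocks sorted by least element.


A_5 Cartan matrix, 5 simple roots permuted; ρ=(1,1,1,1,1).

λ_j+ρ reflected into Ā_17 (⟨·,θ^∨⟩≤17); 5-tuples as given:

    [1] (1, 0, 0, 10, 2)
    [2] (2, 1, 11, 1, 2)
    [3] (1, 0, 0, 10, 2)
    [4] (3, 5, 3, 0, 1)
    [5] (1, 0, 0, 10, 2)
    [6] (1, 0, 0, 10, 2)
    [7] (2, 1, 11, 1, 2)
    [8] (1, 0, 0, 10, 2)
    [9] (2, 1, 11, 1, 2)
    [10] (4, 1, 7, 1, 3)
    [11] (2, 1, 11, 1, 2)

Grouping the 11 weights by Ā_17-representative: 4 linkage classes.

[[1, 3, 5, 6, 8], [2, 7, 9, 11], [4], [10]]


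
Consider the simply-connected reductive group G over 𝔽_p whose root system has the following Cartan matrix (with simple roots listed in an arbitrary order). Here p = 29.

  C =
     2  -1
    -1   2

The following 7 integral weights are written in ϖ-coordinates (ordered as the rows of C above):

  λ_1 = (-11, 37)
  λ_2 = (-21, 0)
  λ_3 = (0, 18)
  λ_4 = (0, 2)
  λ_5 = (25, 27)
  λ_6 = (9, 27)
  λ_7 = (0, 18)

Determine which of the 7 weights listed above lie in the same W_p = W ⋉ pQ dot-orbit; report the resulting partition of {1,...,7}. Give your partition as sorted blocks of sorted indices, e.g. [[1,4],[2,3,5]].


Type A_2, rank 2, |W|=6; reorder rows/cols to standard.

λ_j+ρ reflected into Ā_29 (⟨·,θ^∨⟩≤29); 2-tuples as given:

  λ_1 → (1, 19)
  λ_2 → (1, 19)
  λ_3 → (1, 19)
  λ_4 → (1, 3)
  λ_5 → (1, 3)
  λ_6 → (1, 19)
  λ_7 → (1, 19)

Partition of {1..7} into 2 W_29-dot-orbits:

[[1, 2, 3, 6, 7], [4, 5]]


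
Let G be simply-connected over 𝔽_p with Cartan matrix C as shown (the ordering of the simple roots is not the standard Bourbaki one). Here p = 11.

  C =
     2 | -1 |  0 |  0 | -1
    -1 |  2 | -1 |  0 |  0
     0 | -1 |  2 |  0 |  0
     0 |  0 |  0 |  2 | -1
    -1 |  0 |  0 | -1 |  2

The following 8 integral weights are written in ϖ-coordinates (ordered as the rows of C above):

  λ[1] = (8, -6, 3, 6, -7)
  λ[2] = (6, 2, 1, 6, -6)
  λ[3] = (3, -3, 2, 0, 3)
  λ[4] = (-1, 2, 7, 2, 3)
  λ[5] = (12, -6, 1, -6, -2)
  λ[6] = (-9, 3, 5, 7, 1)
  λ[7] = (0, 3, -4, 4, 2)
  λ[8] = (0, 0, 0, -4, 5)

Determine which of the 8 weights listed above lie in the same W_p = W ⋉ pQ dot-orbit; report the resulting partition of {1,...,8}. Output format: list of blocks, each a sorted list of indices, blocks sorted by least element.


Root system A_5: the 5×5 matrix C matches after relabeling.

Alcove-folded reps (p=11, 8 weights, presented ϖ-order):

    1: (2, 2, 1, 1, 4)
    2: (2, 2, 1, 1, 4)
    3: (2, 2, 1, 1, 4)
    4: (0, 3, 1, 4, 0)
    5: (2, 2, 1, 1, 4)
    6: (2, 2, 1, 1, 4)
    7: (1, 1, 1, 3, 3)
    8: (1, 1, 1, 3, 3)

The 8 indices split into 3 linkage classes (same alcove rep ⇔ same W_11-dot-orbit):

[[1, 2, 3, 5, 6], [4], [7, 8]]


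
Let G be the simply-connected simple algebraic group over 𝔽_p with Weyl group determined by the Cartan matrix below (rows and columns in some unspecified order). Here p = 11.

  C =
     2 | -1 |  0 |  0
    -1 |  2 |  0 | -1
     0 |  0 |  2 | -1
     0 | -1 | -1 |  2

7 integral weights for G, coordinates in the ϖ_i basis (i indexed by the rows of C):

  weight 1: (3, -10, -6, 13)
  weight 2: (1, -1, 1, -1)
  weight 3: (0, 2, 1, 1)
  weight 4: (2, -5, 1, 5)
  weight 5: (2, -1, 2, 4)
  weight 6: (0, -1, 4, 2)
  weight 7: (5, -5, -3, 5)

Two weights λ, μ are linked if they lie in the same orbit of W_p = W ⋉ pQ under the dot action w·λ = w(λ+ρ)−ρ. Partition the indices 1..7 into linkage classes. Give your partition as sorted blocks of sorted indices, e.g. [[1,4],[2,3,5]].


Cartan matrix: type A_4 (|W|=120); un-permuting the 4 rows.

Alcove-folded reps (p=11, 7 weights, presented ϖ-order):

    1: (2, 4, 2, 0)
    2: (2, 0, 2, 0)
    3: (1, 3, 2, 2)
    4: (1, 3, 2, 2)
    5: (3, 0, 3, 5)
    6: (1, 0, 5, 3)
    7: (2, 4, 2, 0)

5 distinct reps among the 7 weights ⇒ 5 W_11-linkage classes:

[[1, 7], [2], [3, 4], [5], [6]]


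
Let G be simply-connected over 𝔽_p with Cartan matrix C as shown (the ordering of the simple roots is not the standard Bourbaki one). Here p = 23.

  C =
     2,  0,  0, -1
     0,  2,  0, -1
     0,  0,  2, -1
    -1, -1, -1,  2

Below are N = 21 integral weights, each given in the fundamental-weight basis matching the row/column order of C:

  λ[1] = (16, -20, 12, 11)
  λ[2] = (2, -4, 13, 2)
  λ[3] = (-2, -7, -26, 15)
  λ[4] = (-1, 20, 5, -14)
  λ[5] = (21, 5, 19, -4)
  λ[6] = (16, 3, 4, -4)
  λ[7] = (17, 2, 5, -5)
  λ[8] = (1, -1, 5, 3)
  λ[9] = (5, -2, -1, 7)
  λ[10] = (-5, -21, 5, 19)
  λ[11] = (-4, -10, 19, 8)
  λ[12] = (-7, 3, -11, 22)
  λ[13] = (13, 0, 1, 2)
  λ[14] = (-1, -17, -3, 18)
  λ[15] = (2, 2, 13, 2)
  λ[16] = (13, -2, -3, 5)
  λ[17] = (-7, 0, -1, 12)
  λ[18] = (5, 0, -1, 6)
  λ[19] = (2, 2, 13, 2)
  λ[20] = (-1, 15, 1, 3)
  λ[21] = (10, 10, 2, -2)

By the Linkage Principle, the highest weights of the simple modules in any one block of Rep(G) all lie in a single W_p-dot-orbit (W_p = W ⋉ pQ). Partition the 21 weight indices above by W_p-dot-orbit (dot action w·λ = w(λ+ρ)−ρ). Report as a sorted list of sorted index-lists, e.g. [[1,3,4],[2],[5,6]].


Cartan matrix: type D_4 (|W|=192); un-permuting the 4 rows.

Folding the 21 weights λ_j+ρ into Ā_23 (reps in the given 4-coord order):

  λ_1 → (2, 0, 6, 4)
  λ_2 → (3, 3, 14, 0)
  λ_3 → (6, 1, 0, 7)
  λ_4 → (6, 1, 0, 7)
  λ_5 → (0, 16, 2, 1)
  λ_6 → (14, 1, 2, 3)
  λ_7 → (14, 1, 2, 3)
  λ_8 → (2, 0, 6, 4)
  λ_9 → (6, 1, 0, 7)
  λ_10 → (0, 16, 2, 1)
  λ_11 → (3, 3, 14, 0)
  λ_12 → (2, 0, 6, 4)
  λ_13 → (14, 1, 2, 3)
  λ_14 → (0, 16, 2, 1)
  λ_15 → (3, 3, 14, 0)
  λ_16 → (14, 1, 2, 3)
  λ_17 → (6, 1, 0, 7)
  λ_18 → (6, 1, 0, 7)
  λ_19 → (3, 3, 14, 0)
  λ_20 → (0, 16, 2, 1)
  λ_21 → (10, 10, 2, 0)

These 21 weights hit 6 W_23-dot-orbits; sizes (3, 4, 5, 4, 4, 1):

[[1, 8, 12], [2, 11, 15, 19], [3, 4, 9, 17, 18], [5, 10, 14, 20], [6, 7, 13, 16], [21]]
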